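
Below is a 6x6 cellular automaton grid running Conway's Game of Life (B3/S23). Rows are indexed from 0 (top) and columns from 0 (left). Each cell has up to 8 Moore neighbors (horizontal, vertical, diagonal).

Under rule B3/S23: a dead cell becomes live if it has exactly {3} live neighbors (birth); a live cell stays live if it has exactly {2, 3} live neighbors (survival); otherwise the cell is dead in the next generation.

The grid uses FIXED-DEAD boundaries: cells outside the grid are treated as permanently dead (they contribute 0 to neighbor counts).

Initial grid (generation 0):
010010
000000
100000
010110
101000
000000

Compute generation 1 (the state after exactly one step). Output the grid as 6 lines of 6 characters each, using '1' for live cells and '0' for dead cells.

Simulating step by step:
Generation 0 (given above): 8 live cells
Generation 1: 7 live cells
(generation 1 grid is the final answer)

Answer: 000000
000000
000000
111100
011100
000000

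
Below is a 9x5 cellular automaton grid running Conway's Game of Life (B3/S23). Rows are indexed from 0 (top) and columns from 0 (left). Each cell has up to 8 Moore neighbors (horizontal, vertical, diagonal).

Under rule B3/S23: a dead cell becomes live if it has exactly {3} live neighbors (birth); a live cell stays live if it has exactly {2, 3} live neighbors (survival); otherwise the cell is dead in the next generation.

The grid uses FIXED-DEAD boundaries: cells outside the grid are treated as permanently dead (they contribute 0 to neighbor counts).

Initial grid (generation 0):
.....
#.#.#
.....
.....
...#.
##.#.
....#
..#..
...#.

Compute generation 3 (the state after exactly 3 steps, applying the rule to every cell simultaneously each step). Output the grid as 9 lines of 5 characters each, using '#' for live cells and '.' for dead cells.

Simulating step by step:
Generation 0 (given above): 10 live cells
Generation 1: 8 live cells
.....
.....
.....
.....
..#..
..###
.###.
...#.
.....
Generation 2: 4 live cells
.....
.....
.....
.....
..#..
....#
.#...
...#.
.....
Generation 3: 0 live cells
(generation 3 grid is the final answer)

Answer: .....
.....
.....
.....
.....
.....
.....
.....
.....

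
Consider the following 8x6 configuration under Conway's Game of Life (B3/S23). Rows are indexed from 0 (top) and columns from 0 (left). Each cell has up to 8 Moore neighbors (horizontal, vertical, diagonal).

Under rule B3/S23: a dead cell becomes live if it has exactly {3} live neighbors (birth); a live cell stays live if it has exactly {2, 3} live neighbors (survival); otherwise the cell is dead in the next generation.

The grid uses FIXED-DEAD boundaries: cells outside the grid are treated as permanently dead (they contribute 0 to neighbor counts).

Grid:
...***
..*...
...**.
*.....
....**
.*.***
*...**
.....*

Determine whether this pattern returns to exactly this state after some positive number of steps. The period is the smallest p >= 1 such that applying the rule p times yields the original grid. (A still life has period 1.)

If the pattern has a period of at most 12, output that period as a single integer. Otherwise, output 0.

Simulating and comparing each generation to the original:
Gen 0 (original, given above): 17 live cells
Gen 1: 13 live cells, differs from original
Gen 2: 13 live cells, differs from original
Gen 3: 12 live cells, differs from original
Gen 4: 18 live cells, differs from original
Gen 5: 12 live cells, differs from original
Gen 6: 11 live cells, differs from original
Gen 7: 9 live cells, differs from original
Gen 8: 8 live cells, differs from original
Gen 9: 7 live cells, differs from original
Gen 10: 8 live cells, differs from original
Gen 11: 8 live cells, differs from original
Gen 12: 8 live cells, differs from original
No period found within 12 steps.

Answer: 0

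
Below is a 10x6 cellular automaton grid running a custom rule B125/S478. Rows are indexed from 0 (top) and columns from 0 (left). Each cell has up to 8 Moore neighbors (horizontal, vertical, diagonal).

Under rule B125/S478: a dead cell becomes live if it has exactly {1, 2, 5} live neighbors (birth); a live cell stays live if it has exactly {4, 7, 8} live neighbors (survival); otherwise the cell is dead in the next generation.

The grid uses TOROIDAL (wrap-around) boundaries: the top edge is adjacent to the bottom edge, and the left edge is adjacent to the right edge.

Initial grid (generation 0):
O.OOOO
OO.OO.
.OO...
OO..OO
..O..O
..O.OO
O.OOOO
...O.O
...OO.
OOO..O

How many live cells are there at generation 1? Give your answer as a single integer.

Simulating step by step:
Generation 0 (given above): 33 live cells
Generation 1: 15 live cells
......
O...OO
..O..O
OO....
O...O.
......
......
.O...O
....O.
OOO...
Population at generation 1: 15

Answer: 15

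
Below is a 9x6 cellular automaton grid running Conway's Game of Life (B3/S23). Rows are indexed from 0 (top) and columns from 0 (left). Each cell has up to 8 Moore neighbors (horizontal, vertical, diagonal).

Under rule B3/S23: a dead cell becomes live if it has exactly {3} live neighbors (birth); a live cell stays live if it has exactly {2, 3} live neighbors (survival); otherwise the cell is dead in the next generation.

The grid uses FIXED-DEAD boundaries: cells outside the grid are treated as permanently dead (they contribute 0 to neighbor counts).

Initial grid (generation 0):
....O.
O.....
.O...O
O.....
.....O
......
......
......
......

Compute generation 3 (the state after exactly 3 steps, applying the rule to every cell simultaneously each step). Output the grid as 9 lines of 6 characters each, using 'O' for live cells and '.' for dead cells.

Simulating step by step:
Generation 0 (given above): 6 live cells
Generation 1: 2 live cells
......
......
OO....
......
......
......
......
......
......
Generation 2: 0 live cells
......
......
......
......
......
......
......
......
......
Generation 3: 0 live cells
(generation 3 grid is the final answer)

Answer: ......
......
......
......
......
......
......
......
......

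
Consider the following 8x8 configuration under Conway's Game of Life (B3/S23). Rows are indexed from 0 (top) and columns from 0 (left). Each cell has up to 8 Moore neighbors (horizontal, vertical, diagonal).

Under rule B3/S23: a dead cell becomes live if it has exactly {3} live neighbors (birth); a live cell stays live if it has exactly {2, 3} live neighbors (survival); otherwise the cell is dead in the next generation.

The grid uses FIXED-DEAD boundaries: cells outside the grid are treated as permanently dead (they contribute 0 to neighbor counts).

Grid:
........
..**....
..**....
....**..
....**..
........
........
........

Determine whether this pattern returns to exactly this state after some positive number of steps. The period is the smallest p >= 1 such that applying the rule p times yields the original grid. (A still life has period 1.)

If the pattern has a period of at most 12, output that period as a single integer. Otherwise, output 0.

Simulating and comparing each generation to the original:
Gen 0 (original, given above): 8 live cells
Gen 1: 6 live cells, differs from original
Gen 2: 8 live cells, MATCHES original -> period = 2

Answer: 2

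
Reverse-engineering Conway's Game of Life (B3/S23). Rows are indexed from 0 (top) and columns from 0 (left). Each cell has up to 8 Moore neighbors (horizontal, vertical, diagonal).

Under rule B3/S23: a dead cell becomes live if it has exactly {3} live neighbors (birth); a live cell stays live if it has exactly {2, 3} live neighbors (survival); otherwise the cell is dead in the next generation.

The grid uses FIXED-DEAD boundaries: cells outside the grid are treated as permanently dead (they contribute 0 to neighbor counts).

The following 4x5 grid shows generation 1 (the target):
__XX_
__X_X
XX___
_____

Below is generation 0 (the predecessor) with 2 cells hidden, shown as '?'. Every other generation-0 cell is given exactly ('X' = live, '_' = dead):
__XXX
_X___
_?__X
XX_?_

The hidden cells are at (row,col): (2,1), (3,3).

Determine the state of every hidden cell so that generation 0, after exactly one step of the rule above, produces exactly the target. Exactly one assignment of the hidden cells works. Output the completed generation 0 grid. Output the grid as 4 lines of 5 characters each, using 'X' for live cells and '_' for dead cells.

Answer: __XXX
_X___
____X
XX___

Derivation:
Hidden generation-0 cells (in order): (2,1), (3,3).
A hidden cell only influences target cells in its own 3x3 neighborhood. Try each of the 2^2 = 4 assignments, step the completed generation 0 forward once under B3/S23, and compare with the target:
  (2,1)=_ (3,3)=_ -> step reproduces the target at every cell -> ACCEPT
  (2,1)=_ (3,3)=X -> step gives (2,2)='X' but target has '_' -> reject
  (2,1)=X (3,3)=_ -> step gives (1,1)='X' but target has '_' -> reject
  (2,1)=X (3,3)=X -> step gives (1,1)='X' but target has '_' -> reject
Unique solution: (2,1)=dead, (3,3)=dead.
Check: live-neighbor counts of every cell in the completed generation 0:
12221
11343
33210
11111
Applying B3/S23 to generation 0 with these counts gives:
__XX_
__X_X
XX___
_____
which matches the target exactly.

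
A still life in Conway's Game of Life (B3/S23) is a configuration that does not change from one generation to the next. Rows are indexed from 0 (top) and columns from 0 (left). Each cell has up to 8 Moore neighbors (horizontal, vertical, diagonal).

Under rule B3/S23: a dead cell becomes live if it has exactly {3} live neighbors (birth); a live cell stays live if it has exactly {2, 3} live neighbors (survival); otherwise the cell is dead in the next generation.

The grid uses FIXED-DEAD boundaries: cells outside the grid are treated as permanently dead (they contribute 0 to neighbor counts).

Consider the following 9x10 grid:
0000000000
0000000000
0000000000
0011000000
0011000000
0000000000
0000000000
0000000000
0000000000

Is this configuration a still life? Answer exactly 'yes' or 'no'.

Answer: yes

Derivation:
Compute generation 1 and compare to generation 0 (given above):
Generation 1:
0000000000
0000000000
0000000000
0011000000
0011000000
0000000000
0000000000
0000000000
0000000000
The grids are IDENTICAL -> still life.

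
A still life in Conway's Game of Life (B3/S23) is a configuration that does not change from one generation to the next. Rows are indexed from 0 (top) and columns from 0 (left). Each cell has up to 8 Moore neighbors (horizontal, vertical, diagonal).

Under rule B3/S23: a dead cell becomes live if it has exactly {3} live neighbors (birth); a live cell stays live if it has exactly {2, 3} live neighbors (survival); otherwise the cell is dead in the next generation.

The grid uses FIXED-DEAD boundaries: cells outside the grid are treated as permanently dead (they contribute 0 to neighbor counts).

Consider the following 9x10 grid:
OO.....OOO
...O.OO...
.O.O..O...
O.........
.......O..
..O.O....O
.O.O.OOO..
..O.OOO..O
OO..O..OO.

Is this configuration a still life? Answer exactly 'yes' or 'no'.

Compute generation 1 and compare to generation 0 (given above):
Generation 1:
......OOO.
OO..OOO.O.
..O.OOO...
..........
..........
..OOOO.OO.
.O.....OO.
O.O.......
.O.OO.OOO.
Cell (0,0) differs: gen0=1 vs gen1=0 -> NOT a still life.

Answer: no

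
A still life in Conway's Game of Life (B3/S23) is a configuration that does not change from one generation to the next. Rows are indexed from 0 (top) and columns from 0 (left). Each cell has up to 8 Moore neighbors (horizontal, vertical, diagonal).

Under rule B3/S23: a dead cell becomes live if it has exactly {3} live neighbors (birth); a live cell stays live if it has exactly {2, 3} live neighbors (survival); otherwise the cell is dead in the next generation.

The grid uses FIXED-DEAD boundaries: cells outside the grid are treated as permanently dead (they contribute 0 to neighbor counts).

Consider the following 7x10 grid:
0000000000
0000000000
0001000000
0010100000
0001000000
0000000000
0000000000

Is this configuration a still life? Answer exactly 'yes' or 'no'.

Answer: yes

Derivation:
Compute generation 1 and compare to generation 0 (given above):
Generation 1:
0000000000
0000000000
0001000000
0010100000
0001000000
0000000000
0000000000
The grids are IDENTICAL -> still life.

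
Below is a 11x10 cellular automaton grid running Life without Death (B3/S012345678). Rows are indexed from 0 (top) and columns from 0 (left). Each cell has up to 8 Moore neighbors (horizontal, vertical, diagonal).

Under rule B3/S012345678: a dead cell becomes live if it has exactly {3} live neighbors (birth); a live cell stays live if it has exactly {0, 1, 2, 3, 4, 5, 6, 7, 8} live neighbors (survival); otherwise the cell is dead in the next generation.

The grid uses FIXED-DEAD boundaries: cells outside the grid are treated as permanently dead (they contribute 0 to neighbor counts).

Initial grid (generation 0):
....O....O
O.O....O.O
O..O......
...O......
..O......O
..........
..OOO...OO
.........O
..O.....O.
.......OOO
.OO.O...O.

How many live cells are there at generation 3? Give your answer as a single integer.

Simulating step by step:
Generation 0 (given above): 26 live cells
Generation 1: 43 live cells
....O...OO
OOOO...OOO
OOOO......
..OO......
..O......O
..O.....OO
..OOO...OO
..O......O
..O....OO.
.OOO...OOO
.OO.O..OOO
Generation 2: 57 live cells
.OOOO..OOO
OOOOO..OOO
OOOOO...O.
..OO......
.OO.....OO
.OO.....OO
.OOOO...OO
.OO....O.O
..O....OO.
.OOO..OOOO
.OO.O..OOO
Generation 3: 70 live cells
OOOOO..OOO
OOOOOO.OOO
OOOOO..OOO
O.OOO...OO
.OO.....OO
OOO....OOO
OOOOO..OOO
.OO....O.O
..O....OO.
.OOO..OOOO
.OO.O.OOOO
Population at generation 3: 70

Answer: 70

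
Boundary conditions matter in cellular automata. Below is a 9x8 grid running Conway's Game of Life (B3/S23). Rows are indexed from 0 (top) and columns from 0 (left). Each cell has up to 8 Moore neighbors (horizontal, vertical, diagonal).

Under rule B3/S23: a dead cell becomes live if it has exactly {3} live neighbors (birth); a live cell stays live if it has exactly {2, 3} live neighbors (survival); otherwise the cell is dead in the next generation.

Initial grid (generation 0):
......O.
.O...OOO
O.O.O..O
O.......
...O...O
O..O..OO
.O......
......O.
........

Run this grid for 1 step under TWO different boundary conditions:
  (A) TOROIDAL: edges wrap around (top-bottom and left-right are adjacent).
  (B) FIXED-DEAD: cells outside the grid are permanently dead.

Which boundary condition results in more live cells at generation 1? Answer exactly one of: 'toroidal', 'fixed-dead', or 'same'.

Under TOROIDAL boundary, generation 1:
.....OOO
.O...O..
.....O..
OO.O....
......O.
O.O...OO
O.....O.
........
........
Population = 16

Under FIXED-DEAD boundary, generation 1:
.....OOO
.O...O.O
O....O.O
.O.O....
......OO
..O...OO
......OO
........
........
Population = 18

Comparison: toroidal=16, fixed-dead=18 -> fixed-dead

Answer: fixed-dead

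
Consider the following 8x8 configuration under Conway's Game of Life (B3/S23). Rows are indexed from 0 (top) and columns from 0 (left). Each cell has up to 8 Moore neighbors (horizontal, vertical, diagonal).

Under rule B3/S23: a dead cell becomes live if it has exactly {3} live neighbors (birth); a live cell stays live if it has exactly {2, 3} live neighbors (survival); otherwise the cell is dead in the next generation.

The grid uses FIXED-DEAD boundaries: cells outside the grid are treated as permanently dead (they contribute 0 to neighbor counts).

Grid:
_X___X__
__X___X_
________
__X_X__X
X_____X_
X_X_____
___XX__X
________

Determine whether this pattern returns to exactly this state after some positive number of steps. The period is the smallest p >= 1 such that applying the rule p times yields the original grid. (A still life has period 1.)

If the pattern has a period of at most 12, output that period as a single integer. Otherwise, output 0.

Answer: 0

Derivation:
Simulating and comparing each generation to the original:
Gen 0 (original, given above): 14 live cells
Gen 1: 5 live cells, differs from original
Gen 2: 4 live cells, differs from original
Gen 3: 4 live cells, differs from original
Gen 4: 7 live cells, differs from original
Gen 5: 6 live cells, differs from original
Gen 6: 6 live cells, differs from original
Gen 7: 8 live cells, differs from original
Gen 8: 8 live cells, differs from original
Gen 9: 12 live cells, differs from original
Gen 10: 12 live cells, differs from original
Gen 11: 19 live cells, differs from original
Gen 12: 12 live cells, differs from original
No period found within 12 steps.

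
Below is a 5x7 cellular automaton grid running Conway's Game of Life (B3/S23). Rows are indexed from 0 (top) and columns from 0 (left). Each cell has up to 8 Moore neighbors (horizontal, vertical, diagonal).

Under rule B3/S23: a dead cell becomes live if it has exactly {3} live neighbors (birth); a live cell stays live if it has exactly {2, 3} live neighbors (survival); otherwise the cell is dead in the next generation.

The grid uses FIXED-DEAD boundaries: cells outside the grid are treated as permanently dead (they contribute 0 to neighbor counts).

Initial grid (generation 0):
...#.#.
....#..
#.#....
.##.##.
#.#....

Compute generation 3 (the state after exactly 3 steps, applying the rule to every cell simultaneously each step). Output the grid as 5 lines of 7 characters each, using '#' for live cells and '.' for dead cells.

Answer: .......
..#..#.
.##.##.
....##.
.###...

Derivation:
Simulating step by step:
Generation 0 (given above): 11 live cells
Generation 1: 10 live cells
....#..
...##..
..#.##.
#.#....
..##...
Generation 2: 11 live cells
...##..
.......
.##.##.
..#.#..
.###...
Generation 3: 11 live cells
(generation 3 grid is the final answer)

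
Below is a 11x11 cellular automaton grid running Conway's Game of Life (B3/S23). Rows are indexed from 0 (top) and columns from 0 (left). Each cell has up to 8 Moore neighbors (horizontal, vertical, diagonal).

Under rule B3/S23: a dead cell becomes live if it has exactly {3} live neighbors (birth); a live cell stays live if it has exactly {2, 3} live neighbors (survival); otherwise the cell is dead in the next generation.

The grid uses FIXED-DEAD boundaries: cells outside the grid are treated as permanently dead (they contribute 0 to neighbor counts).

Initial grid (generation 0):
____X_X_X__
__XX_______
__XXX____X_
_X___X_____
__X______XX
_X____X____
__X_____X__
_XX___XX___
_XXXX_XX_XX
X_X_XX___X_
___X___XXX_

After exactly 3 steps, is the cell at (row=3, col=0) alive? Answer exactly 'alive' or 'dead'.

Answer: alive

Derivation:
Simulating step by step:
Generation 0 (given above): 39 live cells
Generation 1: 29 live cells
___X_______
__X__X_____
_X__X______
_X__X____XX
_XX________
_XX______X_
__X___X____
_____XX__X_
X___X__X_XX
_____X_____
___XX___XX_
Generation 2: 34 live cells
___________
__XXX______
_XXXXX_____
XX_X_______
X__X_____XX
___X_______
_XX__XX____
_____XXXXXX
____X___XXX
___X_X____X
____X______
Generation 3: 25 live cells
___X_______
_X___X_____
X____X_____
X__________
XX_XX______
_X_XX______
__X_XX__XX_
____X_____X
____X______
___X_X____X
____X______

Cell (3,0) at generation 3: 1 -> alive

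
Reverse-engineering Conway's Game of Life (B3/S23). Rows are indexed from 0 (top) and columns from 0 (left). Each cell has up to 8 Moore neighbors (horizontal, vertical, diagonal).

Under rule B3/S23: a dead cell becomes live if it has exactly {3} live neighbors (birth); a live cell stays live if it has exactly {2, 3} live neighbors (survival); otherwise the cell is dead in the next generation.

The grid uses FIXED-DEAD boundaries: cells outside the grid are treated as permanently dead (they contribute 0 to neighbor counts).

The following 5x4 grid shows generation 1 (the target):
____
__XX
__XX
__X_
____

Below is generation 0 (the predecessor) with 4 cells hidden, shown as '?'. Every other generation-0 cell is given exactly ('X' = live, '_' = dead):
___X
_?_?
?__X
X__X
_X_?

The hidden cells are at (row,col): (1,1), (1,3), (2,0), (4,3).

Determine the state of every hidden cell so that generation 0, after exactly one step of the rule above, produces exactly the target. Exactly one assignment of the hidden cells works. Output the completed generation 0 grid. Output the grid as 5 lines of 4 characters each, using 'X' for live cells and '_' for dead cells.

Hidden generation-0 cells (in order): (1,1), (1,3), (2,0), (4,3).
A hidden cell only influences target cells in its own 3x3 neighborhood. Try each of the 2^4 = 16 assignments, step the completed generation 0 forward once under B3/S23, and compare with the target:
  (1,1)=_ (1,3)=_ (2,0)=_ (4,3)=_ -> step gives (1,2)='_' but target has 'X' -> reject
  (1,1)=_ (1,3)=_ (2,0)=_ (4,3)=X -> step gives (1,2)='_' but target has 'X' -> reject
  (1,1)=_ (1,3)=_ (2,0)=X (4,3)=_ -> step gives (1,2)='_' but target has 'X' -> reject
  (1,1)=_ (1,3)=_ (2,0)=X (4,3)=X -> step gives (1,2)='_' but target has 'X' -> reject
  (1,1)=_ (1,3)=X (2,0)=_ (4,3)=_ -> step reproduces the target at every cell -> ACCEPT
  (1,1)=_ (1,3)=X (2,0)=_ (4,3)=X -> step gives (3,2)='_' but target has 'X' -> reject
  (1,1)=_ (1,3)=X (2,0)=X (4,3)=_ -> step gives (3,0)='X' but target has '_' -> reject
  (1,1)=_ (1,3)=X (2,0)=X (4,3)=X -> step gives (3,0)='X' but target has '_' -> reject
  (1,1)=X (1,3)=_ (2,0)=_ (4,3)=_ -> step gives (1,3)='_' but target has 'X' -> reject
  (1,1)=X (1,3)=_ (2,0)=_ (4,3)=X -> step gives (1,3)='_' but target has 'X' -> reject
  (1,1)=X (1,3)=_ (2,0)=X (4,3)=_ -> step gives (1,3)='_' but target has 'X' -> reject
  (1,1)=X (1,3)=_ (2,0)=X (4,3)=X -> step gives (1,3)='_' but target has 'X' -> reject
  (1,1)=X (1,3)=X (2,0)=_ (4,3)=_ -> step gives (0,2)='X' but target has '_' -> reject
  (1,1)=X (1,3)=X (2,0)=_ (4,3)=X -> step gives (0,2)='X' but target has '_' -> reject
  (1,1)=X (1,3)=X (2,0)=X (4,3)=_ -> step gives (0,2)='X' but target has '_' -> reject
  (1,1)=X (1,3)=X (2,0)=X (4,3)=X -> step gives (0,2)='X' but target has '_' -> reject
Unique solution: (1,1)=dead, (1,3)=live, (2,0)=dead, (4,3)=dead.
Check: live-neighbor counts of every cell in the completed generation 0:
0021
0032
1132
1231
2121
Applying B3/S23 to generation 0 with these counts gives:
____
__XX
__XX
__X_
____
which matches the target exactly.

Answer: ___X
___X
___X
X__X
_X__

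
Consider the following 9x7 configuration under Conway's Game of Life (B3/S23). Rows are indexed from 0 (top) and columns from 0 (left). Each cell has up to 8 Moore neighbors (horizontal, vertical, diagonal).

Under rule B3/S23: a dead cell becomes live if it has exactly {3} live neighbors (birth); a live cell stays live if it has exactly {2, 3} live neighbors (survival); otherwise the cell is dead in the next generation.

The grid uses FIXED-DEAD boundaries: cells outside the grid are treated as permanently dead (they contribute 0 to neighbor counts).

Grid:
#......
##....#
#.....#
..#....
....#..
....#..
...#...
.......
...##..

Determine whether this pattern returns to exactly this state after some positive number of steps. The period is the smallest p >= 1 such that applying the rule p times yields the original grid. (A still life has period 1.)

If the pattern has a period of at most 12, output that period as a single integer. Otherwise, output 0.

Answer: 0

Derivation:
Simulating and comparing each generation to the original:
Gen 0 (original, given above): 12 live cells
Gen 1: 10 live cells, differs from original
Gen 2: 8 live cells, differs from original
Gen 3: 4 live cells, differs from original
Gen 4: 4 live cells, differs from original
Gen 5: 4 live cells, differs from original
Gen 6: 4 live cells, differs from original
Gen 7: 4 live cells, differs from original
Gen 8: 4 live cells, differs from original
Gen 9: 4 live cells, differs from original
Gen 10: 4 live cells, differs from original
Gen 11: 4 live cells, differs from original
Gen 12: 4 live cells, differs from original
No period found within 12 steps.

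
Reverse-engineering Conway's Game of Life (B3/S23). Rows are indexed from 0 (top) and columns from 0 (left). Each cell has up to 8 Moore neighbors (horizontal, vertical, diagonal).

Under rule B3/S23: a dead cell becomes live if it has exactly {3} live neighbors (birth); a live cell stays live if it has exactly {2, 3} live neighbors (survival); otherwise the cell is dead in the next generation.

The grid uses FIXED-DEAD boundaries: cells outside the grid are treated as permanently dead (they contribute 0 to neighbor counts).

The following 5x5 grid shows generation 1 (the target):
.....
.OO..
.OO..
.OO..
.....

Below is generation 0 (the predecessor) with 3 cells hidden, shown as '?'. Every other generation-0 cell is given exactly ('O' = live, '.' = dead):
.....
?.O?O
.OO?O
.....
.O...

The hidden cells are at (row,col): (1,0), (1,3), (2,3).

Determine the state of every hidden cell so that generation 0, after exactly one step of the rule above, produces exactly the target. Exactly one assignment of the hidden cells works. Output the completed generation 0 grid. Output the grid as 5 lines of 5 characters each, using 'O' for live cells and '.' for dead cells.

Answer: .....
..O.O
.OO.O
.....
.O...

Derivation:
Hidden generation-0 cells (in order): (1,0), (1,3), (2,3).
A hidden cell only influences target cells in its own 3x3 neighborhood. Try each of the 2^3 = 8 assignments, step the completed generation 0 forward once under B3/S23, and compare with the target:
  (1,0)=. (1,3)=. (2,3)=. -> step reproduces the target at every cell -> ACCEPT
  (1,0)=. (1,3)=. (2,3)=O -> step gives (1,4)='O' but target has '.' -> reject
  (1,0)=. (1,3)=O (2,3)=. -> step gives (0,3)='O' but target has '.' -> reject
  (1,0)=. (1,3)=O (2,3)=O -> step gives (0,3)='O' but target has '.' -> reject
  (1,0)=O (1,3)=. (2,3)=. -> step gives (1,1)='.' but target has 'O' -> reject
  (1,0)=O (1,3)=. (2,3)=O -> step gives (1,1)='.' but target has 'O' -> reject
  (1,0)=O (1,3)=O (2,3)=. -> step gives (0,3)='O' but target has '.' -> reject
  (1,0)=O (1,3)=O (2,3)=O -> step gives (0,3)='O' but target has '.' -> reject
Unique solution: (1,0)=dead, (1,3)=dead, (2,3)=dead.
Check: live-neighbor counts of every cell in the completed generation 0:
01121
13241
12241
23321
10100
Applying B3/S23 to generation 0 with these counts gives:
.....
.OO..
.OO..
.OO..
.....
which matches the target exactly.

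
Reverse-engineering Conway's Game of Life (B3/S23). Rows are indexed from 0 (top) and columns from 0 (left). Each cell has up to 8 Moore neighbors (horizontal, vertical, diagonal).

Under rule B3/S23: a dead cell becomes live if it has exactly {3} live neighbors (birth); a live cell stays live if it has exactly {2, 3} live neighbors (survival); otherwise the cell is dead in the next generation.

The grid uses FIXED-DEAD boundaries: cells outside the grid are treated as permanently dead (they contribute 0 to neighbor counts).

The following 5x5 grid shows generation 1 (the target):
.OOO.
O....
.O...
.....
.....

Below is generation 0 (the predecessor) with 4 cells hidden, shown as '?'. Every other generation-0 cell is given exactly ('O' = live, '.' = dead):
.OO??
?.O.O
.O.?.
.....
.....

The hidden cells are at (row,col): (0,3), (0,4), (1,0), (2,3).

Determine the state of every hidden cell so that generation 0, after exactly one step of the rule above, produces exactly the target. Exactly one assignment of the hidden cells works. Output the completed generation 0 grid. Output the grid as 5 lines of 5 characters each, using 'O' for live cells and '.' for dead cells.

Hidden generation-0 cells (in order): (0,3), (0,4), (1,0), (2,3).
A hidden cell only influences target cells in its own 3x3 neighborhood. Try each of the 2^4 = 16 assignments, step the completed generation 0 forward once under B3/S23, and compare with the target:
  (0,3)=. (0,4)=. (1,0)=. (2,3)=. -> step gives (1,0)='.' but target has 'O' -> reject
  (0,3)=. (0,4)=. (1,0)=. (2,3)=O -> step gives (1,0)='.' but target has 'O' -> reject
  (0,3)=. (0,4)=. (1,0)=O (2,3)=. -> step gives (1,2)='O' but target has '.' -> reject
  (0,3)=. (0,4)=. (1,0)=O (2,3)=O -> step gives (2,2)='O' but target has '.' -> reject
  (0,3)=. (0,4)=O (1,0)=. (2,3)=. -> step gives (0,3)='.' but target has 'O' -> reject
  (0,3)=. (0,4)=O (1,0)=. (2,3)=O -> step gives (0,3)='.' but target has 'O' -> reject
  (0,3)=. (0,4)=O (1,0)=O (2,3)=. -> step gives (0,3)='.' but target has 'O' -> reject
  (0,3)=. (0,4)=O (1,0)=O (2,3)=O -> step gives (0,3)='.' but target has 'O' -> reject
  (0,3)=O (0,4)=. (1,0)=. (2,3)=. -> step gives (1,0)='.' but target has 'O' -> reject
  (0,3)=O (0,4)=. (1,0)=. (2,3)=O -> step gives (1,0)='.' but target has 'O' -> reject
  (0,3)=O (0,4)=. (1,0)=O (2,3)=. -> step reproduces the target at every cell -> ACCEPT
  (0,3)=O (0,4)=. (1,0)=O (2,3)=O -> step gives (1,4)='O' but target has '.' -> reject
  (0,3)=O (0,4)=O (1,0)=. (2,3)=. -> step gives (0,3)='.' but target has 'O' -> reject
  (0,3)=O (0,4)=O (1,0)=. (2,3)=O -> step gives (0,3)='.' but target has 'O' -> reject
  (0,3)=O (0,4)=O (1,0)=O (2,3)=. -> step gives (0,3)='.' but target has 'O' -> reject
  (0,3)=O (0,4)=O (1,0)=O (2,3)=O -> step gives (0,3)='.' but target has 'O' -> reject
Unique solution: (0,3)=live, (0,4)=dead, (1,0)=live, (2,3)=dead.
Check: live-neighbor counts of every cell in the completed generation 0:
23332
25441
22221
11100
00000
Applying B3/S23 to generation 0 with these counts gives:
.OOO.
O....
.O...
.....
.....
which matches the target exactly.

Answer: .OOO.
O.O.O
.O...
.....
.....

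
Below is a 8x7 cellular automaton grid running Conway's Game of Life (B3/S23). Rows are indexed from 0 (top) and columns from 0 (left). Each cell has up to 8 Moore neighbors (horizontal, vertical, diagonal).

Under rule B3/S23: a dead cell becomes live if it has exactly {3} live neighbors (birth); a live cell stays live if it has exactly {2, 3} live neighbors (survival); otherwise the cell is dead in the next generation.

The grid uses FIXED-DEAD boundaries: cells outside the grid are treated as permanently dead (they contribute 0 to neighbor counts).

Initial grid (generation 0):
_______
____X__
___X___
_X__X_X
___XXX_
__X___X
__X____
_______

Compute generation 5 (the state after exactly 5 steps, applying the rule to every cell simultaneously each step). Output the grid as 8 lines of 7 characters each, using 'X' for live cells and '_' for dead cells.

Simulating step by step:
Generation 0 (given above): 11 live cells
Generation 1: 11 live cells
_______
_______
___XXX_
__X____
__XXX_X
__X_XX_
_______
_______
Generation 2: 10 live cells
_______
____X__
___XX__
__X____
_XX_X__
__X_XX_
_______
_______
Generation 3: 15 live cells
_______
___XX__
___XX__
_XX_X__
_XX_XX_
_XX_XX_
_______
_______
Generation 4: 9 live cells
_______
___XX__
_____X_
_X_____
X______
_XX_XX_
_______
_______
Generation 5: 5 live cells
(generation 5 grid is the final answer)

Answer: _______
____X__
____X__
_______
X_X____
_X_____
_______
_______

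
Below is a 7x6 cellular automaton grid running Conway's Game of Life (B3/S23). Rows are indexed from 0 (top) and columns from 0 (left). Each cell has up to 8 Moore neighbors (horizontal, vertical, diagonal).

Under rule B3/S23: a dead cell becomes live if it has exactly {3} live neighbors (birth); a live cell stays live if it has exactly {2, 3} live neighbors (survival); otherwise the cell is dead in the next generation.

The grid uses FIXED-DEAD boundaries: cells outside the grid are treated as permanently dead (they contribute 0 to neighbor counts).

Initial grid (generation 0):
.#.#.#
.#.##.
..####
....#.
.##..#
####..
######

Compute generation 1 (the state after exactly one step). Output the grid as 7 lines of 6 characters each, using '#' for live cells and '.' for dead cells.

Answer: ...#..
.#....
..#..#
.#....
#...#.
.....#
#...#.

Derivation:
Simulating step by step:
Generation 0 (given above): 24 live cells
Generation 1: 10 live cells
(generation 1 grid is the final answer)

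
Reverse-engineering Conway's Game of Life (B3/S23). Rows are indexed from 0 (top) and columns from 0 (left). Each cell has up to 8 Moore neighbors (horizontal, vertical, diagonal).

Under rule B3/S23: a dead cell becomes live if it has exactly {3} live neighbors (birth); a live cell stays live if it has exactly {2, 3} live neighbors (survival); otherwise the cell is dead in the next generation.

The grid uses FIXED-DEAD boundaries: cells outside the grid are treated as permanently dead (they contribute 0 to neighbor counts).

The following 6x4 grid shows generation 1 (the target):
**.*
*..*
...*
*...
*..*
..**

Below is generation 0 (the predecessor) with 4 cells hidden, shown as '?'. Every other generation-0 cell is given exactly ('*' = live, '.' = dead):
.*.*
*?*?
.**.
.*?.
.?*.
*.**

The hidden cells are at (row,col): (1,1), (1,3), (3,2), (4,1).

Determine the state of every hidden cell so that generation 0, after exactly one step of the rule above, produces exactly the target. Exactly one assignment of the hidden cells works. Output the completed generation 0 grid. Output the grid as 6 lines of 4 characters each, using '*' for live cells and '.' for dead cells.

Answer: .*.*
****
.**.
.*..
.**.
*.**

Derivation:
Hidden generation-0 cells (in order): (1,1), (1,3), (3,2), (4,1).
A hidden cell only influences target cells in its own 3x3 neighborhood. Try each of the 2^4 = 16 assignments, step the completed generation 0 forward once under B3/S23, and compare with the target:
  (1,1)=. (1,3)=. (3,2)=. (4,1)=. -> step gives (0,0)='.' but target has '*' -> reject
  (1,1)=. (1,3)=. (3,2)=. (4,1)=* -> step gives (0,0)='.' but target has '*' -> reject
  (1,1)=. (1,3)=. (3,2)=* (4,1)=. -> step gives (0,0)='.' but target has '*' -> reject
  (1,1)=. (1,3)=. (3,2)=* (4,1)=* -> step gives (0,0)='.' but target has '*' -> reject
  (1,1)=. (1,3)=* (3,2)=. (4,1)=. -> step gives (0,0)='.' but target has '*' -> reject
  (1,1)=. (1,3)=* (3,2)=. (4,1)=* -> step gives (0,0)='.' but target has '*' -> reject
  (1,1)=. (1,3)=* (3,2)=* (4,1)=. -> step gives (0,0)='.' but target has '*' -> reject
  (1,1)=. (1,3)=* (3,2)=* (4,1)=* -> step gives (0,0)='.' but target has '*' -> reject
  (1,1)=* (1,3)=. (3,2)=. (4,1)=. -> step gives (0,3)='.' but target has '*' -> reject
  (1,1)=* (1,3)=. (3,2)=. (4,1)=* -> step gives (0,3)='.' but target has '*' -> reject
  (1,1)=* (1,3)=. (3,2)=* (4,1)=. -> step gives (0,3)='.' but target has '*' -> reject
  (1,1)=* (1,3)=. (3,2)=* (4,1)=* -> step gives (0,3)='.' but target has '*' -> reject
  (1,1)=* (1,3)=* (3,2)=. (4,1)=. -> step gives (3,0)='.' but target has '*' -> reject
  (1,1)=* (1,3)=* (3,2)=. (4,1)=* -> step reproduces the target at every cell -> ACCEPT
  (1,1)=* (1,3)=* (3,2)=* (4,1)=. -> step gives (2,3)='.' but target has '*' -> reject
  (1,1)=* (1,3)=* (3,2)=* (4,1)=* -> step gives (2,3)='.' but target has '*' -> reject
Unique solution: (1,1)=live, (1,3)=live, (3,2)=dead, (4,1)=live.
Check: live-neighbor counts of every cell in the completed generation 0:
3352
3563
4553
3452
3443
1432
Applying B3/S23 to generation 0 with these counts gives:
**.*
*..*
...*
*...
*..*
..**
which matches the target exactly.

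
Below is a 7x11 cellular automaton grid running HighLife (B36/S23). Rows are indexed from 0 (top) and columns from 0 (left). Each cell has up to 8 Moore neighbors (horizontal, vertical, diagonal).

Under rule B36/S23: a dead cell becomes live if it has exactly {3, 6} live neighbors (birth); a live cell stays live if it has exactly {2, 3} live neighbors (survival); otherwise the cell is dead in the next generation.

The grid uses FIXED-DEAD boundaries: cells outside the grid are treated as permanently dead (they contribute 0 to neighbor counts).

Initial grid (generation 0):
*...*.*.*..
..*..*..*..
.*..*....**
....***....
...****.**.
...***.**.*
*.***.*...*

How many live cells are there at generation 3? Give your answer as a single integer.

Simulating step by step:
Generation 0 (given above): 32 live cells
Generation 1: 24 live cells
.....*.*...
.*.***.**..
...**.*..*.
......***.*
........**.
........*.*
..*...**.*.
Generation 2: 19 live cells
.....*.**..
..**...**..
..**...*.*.
.....**...*
..........*
..........*
.......***.
Generation 3: 21 live cells
......***..
..***....*.
..***..*.*.
......*..**
.........**
........*.*
........**.
Population at generation 3: 21

Answer: 21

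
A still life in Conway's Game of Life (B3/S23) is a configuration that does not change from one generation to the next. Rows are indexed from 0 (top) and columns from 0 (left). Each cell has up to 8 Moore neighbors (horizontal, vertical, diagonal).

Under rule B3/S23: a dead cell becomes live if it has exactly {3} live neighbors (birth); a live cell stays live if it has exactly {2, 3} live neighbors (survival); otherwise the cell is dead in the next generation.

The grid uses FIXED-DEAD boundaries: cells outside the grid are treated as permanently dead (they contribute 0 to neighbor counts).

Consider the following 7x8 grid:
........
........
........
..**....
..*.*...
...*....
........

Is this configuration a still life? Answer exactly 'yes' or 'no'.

Compute generation 1 and compare to generation 0 (given above):
Generation 1:
........
........
........
..**....
..*.*...
...*....
........
The grids are IDENTICAL -> still life.

Answer: yes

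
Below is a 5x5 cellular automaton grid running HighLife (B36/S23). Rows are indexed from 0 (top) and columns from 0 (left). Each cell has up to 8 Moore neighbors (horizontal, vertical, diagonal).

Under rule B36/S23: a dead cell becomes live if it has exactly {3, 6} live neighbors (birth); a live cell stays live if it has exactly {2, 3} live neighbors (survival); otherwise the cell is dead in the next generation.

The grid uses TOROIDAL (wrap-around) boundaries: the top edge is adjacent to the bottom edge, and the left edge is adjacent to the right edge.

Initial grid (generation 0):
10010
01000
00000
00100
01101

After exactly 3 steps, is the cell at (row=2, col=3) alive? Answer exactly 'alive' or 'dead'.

Answer: dead

Derivation:
Simulating step by step:
Generation 0 (given above): 7 live cells
Generation 1: 10 live cells
10011
00000
00000
01110
11101
Generation 2: 7 live cells
00110
00001
00100
00011
00010
Generation 3: 8 live cells
00111
00100
00001
00111
00000

Cell (2,3) at generation 3: 0 -> dead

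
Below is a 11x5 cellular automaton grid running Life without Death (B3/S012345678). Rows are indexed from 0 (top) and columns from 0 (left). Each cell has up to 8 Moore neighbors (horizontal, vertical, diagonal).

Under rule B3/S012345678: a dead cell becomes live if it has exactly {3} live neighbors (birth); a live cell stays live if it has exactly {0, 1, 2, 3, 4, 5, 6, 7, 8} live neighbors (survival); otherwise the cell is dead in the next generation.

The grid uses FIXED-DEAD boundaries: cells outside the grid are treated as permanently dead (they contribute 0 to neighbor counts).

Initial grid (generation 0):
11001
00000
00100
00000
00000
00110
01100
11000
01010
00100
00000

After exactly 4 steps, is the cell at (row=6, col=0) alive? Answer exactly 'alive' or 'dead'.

Answer: alive

Derivation:
Simulating step by step:
Generation 0 (given above): 13 live cells
Generation 1: 18 live cells
11001
01000
00100
00000
00000
01110
11110
11000
11010
00100
00000
Generation 2: 24 live cells
11001
11100
00100
00000
00100
11110
11110
11010
11010
01100
00000
Generation 3: 30 live cells
11101
11110
00100
00000
00110
11110
11111
11011
11010
11100
00000
Generation 4: 35 live cells
11101
11110
00110
00110
00110
11110
11111
11011
11011
11100
01000

Cell (6,0) at generation 4: 1 -> alive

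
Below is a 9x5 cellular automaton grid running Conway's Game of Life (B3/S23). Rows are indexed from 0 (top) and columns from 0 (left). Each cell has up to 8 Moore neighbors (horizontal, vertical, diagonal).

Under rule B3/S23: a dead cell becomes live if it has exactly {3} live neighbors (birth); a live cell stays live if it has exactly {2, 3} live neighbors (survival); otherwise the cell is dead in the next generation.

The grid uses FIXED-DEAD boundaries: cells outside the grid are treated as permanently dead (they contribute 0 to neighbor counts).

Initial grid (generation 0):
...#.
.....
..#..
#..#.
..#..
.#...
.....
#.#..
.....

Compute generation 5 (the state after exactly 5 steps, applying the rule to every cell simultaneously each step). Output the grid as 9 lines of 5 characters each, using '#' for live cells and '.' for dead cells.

Simulating step by step:
Generation 0 (given above): 8 live cells
Generation 1: 6 live cells
.....
.....
.....
.###.
.##..
.....
.#...
.....
.....
Generation 2: 7 live cells
.....
.....
..#..
.#.#.
.#.#.
.##..
.....
.....
.....
Generation 3: 8 live cells
.....
.....
..#..
.#.#.
##.#.
.##..
.....
.....
.....
Generation 4: 9 live cells
.....
.....
..#..
##.#.
#..#.
###..
.....
.....
.....
Generation 5: 10 live cells
(generation 5 grid is the final answer)

Answer: .....
.....
.##..
##.#.
...#.
###..
.#...
.....
.....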